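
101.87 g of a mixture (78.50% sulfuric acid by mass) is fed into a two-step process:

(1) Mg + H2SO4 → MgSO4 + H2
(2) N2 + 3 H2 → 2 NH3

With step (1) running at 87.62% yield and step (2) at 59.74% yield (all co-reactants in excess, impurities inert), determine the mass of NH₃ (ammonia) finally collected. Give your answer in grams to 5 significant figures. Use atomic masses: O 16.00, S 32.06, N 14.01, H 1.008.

4.8467 g

Pure H2SO4 = 101.87 × 0.7850 = 79.9680 g.
M(H2SO4) = 2(1.008) + 32.06 + 4(16.00) = 98.076 g/mol.
M(NH3) = 14.01 + 3(1.008) = 17.034 g/mol.
n(H2SO4) = 79.9680 / 98.076 = 0.815367 mol.
Step 1 (H2SO4:H2 = 1:1): theoretical n(H2) = 0.815367 mol; at 87.62% yield, n(H2) = 0.714425 mol.
Step 2 (H2:NH3 = 3:2): theoretical n(NH3) = 0.476283 mol, so theoretical mass = 0.476283 × 17.034 = 8.11301 g.
At 59.74% yield, actual mass of NH3 = 8.11301 × 0.5974 = 4.84671 g.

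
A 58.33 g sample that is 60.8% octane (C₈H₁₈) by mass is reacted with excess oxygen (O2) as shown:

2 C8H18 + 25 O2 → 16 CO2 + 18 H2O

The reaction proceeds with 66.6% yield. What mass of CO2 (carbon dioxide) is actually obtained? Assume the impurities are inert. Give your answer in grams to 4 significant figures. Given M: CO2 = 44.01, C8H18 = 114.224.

Pure C8H18 available = 58.33 g × 0.608 = 35.465 g.
n(C8H18) = 35.465 g / 114.224 g/mol = 0.31048 mol.
From the equation the C8H18:CO2 mole ratio is 2:16, so n(CO2) = 0.31048 × 16/2 = 2.4839 mol.
Mass of CO2 = 2.4839 mol × 44.01 g/mol = 109.31 g.
Actual mass collected = 109.31 g × 0.666 = 72.804 g.

72.80 g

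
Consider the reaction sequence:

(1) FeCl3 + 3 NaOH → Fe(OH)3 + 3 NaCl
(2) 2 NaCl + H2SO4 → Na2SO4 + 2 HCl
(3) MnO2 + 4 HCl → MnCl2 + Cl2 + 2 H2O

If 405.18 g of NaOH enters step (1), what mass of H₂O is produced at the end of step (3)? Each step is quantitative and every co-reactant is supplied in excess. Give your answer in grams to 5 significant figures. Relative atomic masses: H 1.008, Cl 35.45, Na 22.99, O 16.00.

91.251 g

M(NaOH) = 22.99 + 16.00 + 1.008 = 39.998 g/mol.
M(H2O) = 2(1.008) + 16.00 = 18.016 g/mol.
n(NaOH) = 405.18 / 39.998 = 10.1300 mol.
Reaction (1): NaOH→NaCl ratio 3:3 ⇒ n(NaCl) = 10.1300 mol.
Reaction (2): NaCl→HCl ratio 2:2 ⇒ n(HCl) = 10.1300 mol.
Reaction (3): HCl→H2O ratio 4:2 ⇒ n(H2O) = 5.06500 mol.
Mass of H2O = 5.06500 × 18.016 = 91.2511 g.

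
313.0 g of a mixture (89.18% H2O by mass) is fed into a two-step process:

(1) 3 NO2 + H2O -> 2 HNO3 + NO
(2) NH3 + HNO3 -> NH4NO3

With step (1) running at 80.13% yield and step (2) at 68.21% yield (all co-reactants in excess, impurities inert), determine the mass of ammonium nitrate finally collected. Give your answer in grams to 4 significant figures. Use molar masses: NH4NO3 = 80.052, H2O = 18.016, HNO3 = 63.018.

1356 g

Pure H2O = 313.0 × 0.8918 = 279.13 g.
n(H2O) = 279.13 / 18.016 = 15.494 mol.
Step 1 (H2O:HNO3 = 1:2): theoretical n(HNO3) = 30.987 mol; at 80.13% yield, n(HNO3) = 24.830 mol.
Step 2 (HNO3:NH4NO3 = 1:1): theoretical n(NH4NO3) = 24.830 mol, so theoretical mass = 24.830 × 80.052 = 1987.7 g.
At 68.21% yield, actual mass of NH4NO3 = 1987.7 × 0.6821 = 1355.8 g.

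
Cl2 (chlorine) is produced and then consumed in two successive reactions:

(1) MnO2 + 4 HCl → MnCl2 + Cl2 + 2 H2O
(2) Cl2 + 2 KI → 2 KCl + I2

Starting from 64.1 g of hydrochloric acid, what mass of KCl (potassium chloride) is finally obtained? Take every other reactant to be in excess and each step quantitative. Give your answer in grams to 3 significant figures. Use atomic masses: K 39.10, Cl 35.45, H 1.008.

65.5 g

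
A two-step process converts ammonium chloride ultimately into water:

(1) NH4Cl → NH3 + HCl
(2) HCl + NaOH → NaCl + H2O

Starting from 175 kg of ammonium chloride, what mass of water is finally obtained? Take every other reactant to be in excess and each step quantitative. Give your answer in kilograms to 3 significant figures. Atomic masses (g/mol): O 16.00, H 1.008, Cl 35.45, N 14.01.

M(NH4Cl) = 14.01 + 4(1.008) + 35.45 = 53.492 g/mol.
M(H2O) = 2(1.008) + 16.00 = 18.016 g/mol.
175 kg = 175000 g.
n(NH4Cl) = 175000 / 53.492 = 3272 mol.
Step 1 gives a 1:1 ratio of NH4Cl to HCl, so n(HCl) = 3272 mol.
In step 2 the HCl:H2O ratio is 1:1, so n(H2O) = 3272 mol.
Mass of H2O = 3272 × 18.016 = 58940 g = 58.9 kg.

58.9 kg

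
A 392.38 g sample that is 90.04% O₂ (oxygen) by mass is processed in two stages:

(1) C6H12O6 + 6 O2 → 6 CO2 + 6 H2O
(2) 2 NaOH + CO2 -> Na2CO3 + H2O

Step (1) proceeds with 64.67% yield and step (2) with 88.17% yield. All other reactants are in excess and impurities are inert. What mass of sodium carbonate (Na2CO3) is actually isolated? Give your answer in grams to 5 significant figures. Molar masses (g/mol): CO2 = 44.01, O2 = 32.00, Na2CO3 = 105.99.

667.24 g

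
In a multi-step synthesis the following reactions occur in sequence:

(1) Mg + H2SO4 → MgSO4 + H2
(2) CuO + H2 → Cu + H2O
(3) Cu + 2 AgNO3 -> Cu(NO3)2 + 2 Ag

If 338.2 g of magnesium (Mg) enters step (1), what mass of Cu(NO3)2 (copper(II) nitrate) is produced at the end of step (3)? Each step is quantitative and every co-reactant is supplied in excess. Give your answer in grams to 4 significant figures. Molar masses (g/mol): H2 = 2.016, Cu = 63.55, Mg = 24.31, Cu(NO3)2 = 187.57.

2609 g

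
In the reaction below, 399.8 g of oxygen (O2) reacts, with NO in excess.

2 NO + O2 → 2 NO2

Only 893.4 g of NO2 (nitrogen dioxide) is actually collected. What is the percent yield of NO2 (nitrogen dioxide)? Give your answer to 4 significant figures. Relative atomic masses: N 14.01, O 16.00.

M(O2) = 2(16.00) = 32.00 g/mol.
M(NO2) = 14.01 + 2(16.00) = 46.01 g/mol.
n(O2) = 399.80 g / 32.00 g/mol = 12.494 mol.
From the equation the O2:NO2 mole ratio is 1:2, so n(NO2) = 12.494 × 2/1 = 24.988 mol.
Mass of NO2 = 24.988 mol × 46.01 g/mol = 1149.7 g.
This is the theoretical yield. Percent yield = 893.4 g / 1149.7 g × 100% = 77.709%.

77.71 %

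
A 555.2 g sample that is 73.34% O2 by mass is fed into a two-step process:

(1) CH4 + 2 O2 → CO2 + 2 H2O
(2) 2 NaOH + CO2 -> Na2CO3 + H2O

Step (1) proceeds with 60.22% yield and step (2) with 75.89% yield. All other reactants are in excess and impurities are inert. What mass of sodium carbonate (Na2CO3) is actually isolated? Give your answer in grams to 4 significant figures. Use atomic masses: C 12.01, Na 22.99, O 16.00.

Pure O2 = 555.2 × 0.7334 = 407.18 g.
M(O2) = 2(16.00) = 32.00 g/mol.
M(Na2CO3) = 2(22.99) + 12.01 + 3(16.00) = 105.99 g/mol.
n(O2) = 407.18 / 32.00 = 12.724 mol.
Step 1 (O2:CO2 = 2:1): theoretical n(CO2) = 6.3622 mol; at 60.22% yield, n(CO2) = 3.8313 mol.
Step 2 (CO2:Na2CO3 = 1:1): theoretical n(Na2CO3) = 3.8313 mol, so theoretical mass = 3.8313 × 105.99 = 406.08 g.
At 75.89% yield, actual mass of Na2CO3 = 406.08 × 0.7589 = 308.18 g.

308.2 g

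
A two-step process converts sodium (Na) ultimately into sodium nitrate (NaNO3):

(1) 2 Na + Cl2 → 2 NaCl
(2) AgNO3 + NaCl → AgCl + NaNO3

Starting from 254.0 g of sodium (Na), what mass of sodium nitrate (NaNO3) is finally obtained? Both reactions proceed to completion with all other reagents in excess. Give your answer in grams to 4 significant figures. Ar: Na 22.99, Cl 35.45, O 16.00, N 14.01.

939.1 g

M(Na) = 22.99 g/mol.
M(NaNO3) = 22.99 + 14.01 + 3(16.00) = 85.00 g/mol.
n(Na) = 254.00 / 22.99 = 11.048 mol.
Step 1 gives a 2:2 ratio of Na to NaCl, so n(NaCl) = 11.048 mol.
In step 2 the NaCl:NaNO3 ratio is 1:1, so n(NaNO3) = 11.048 mol.
Mass of NaNO3 = 11.048 × 85.00 = 939.10 g.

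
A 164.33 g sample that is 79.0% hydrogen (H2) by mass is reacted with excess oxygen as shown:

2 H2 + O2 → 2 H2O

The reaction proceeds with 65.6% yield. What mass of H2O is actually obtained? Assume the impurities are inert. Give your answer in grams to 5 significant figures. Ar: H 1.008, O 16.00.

Pure H2 available = 164.33 g × 0.790 = 129.821 g.
M(H2) = 2(1.008) = 2.016 g/mol.
M(H2O) = 2(1.008) + 16.00 = 18.016 g/mol.
n(H2) = 129.821 g / 2.016 g/mol = 64.3952 mol.
From the equation the H2:H2O mole ratio is 2:2, so n(H2O) = 64.3952 × 2/2 = 64.3952 mol.
Mass of H2O = 64.3952 mol × 18.016 g/mol = 1160.14 g.
Actual mass collected = 1160.14 g × 0.656 = 761.054 g.

761.05 g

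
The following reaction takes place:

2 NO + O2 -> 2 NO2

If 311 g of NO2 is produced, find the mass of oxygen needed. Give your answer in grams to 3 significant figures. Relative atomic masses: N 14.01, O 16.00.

108 g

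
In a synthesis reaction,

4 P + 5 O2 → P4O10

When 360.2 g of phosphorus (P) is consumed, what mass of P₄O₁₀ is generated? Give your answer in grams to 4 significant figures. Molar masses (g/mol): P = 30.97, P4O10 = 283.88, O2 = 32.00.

825.4 g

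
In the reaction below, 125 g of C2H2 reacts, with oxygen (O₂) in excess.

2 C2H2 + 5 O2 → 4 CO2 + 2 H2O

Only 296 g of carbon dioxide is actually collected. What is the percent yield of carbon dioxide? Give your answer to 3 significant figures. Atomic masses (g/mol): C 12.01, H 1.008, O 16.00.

M(C2H2) = 2(12.01) + 2(1.008) = 26.036 g/mol.
M(CO2) = 12.01 + 2(16.00) = 44.01 g/mol.
n(C2H2) = 125.0 g / 26.036 g/mol = 4.801 mol.
From the equation the C2H2:CO2 mole ratio is 2:4, so n(CO2) = 4.801 × 4/2 = 9.602 mol.
Mass of CO2 = 9.602 mol × 44.01 g/mol = 422.6 g.
This is the theoretical yield. Percent yield = 296 g / 422.6 g × 100% = 70.04%.

70.0 %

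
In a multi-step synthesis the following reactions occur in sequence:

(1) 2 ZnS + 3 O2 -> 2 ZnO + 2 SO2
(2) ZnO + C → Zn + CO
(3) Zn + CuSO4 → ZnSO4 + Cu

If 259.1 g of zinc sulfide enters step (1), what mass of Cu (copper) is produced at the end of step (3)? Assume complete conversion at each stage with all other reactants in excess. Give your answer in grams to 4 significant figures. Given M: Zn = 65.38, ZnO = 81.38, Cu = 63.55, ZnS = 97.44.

n(ZnS) = 259.1 / 97.44 = 2.6591 mol.
Reaction (1): ZnS→ZnO ratio 2:2 ⇒ n(ZnO) = 2.6591 mol.
Reaction (2): ZnO→Zn ratio 1:1 ⇒ n(Zn) = 2.6591 mol.
Reaction (3): Zn→Cu ratio 1:1 ⇒ n(Cu) = 2.6591 mol.
Mass of Cu = 2.6591 × 63.55 = 168.98 g.

169.0 g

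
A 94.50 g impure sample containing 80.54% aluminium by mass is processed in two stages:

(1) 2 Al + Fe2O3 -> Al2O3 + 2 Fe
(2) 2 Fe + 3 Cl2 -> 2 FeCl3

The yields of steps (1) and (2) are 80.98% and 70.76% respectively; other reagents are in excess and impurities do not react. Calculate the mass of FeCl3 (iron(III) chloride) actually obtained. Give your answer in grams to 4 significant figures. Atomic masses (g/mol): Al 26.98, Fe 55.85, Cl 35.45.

Pure Al = 94.50 × 0.8054 = 76.110 g.
M(Al) = 26.98 g/mol.
M(FeCl3) = 55.85 + 3(35.45) = 162.20 g/mol.
n(Al) = 76.110 / 26.98 = 2.8210 mol.
Step 1 (Al:Fe = 2:2): theoretical n(Fe) = 2.8210 mol; at 80.98% yield, n(Fe) = 2.2844 mol.
Step 2 (Fe:FeCl3 = 2:2): theoretical n(FeCl3) = 2.2844 mol, so theoretical mass = 2.2844 × 162.20 = 370.54 g.
At 70.76% yield, actual mass of FeCl3 = 370.54 × 0.7076 = 262.19 g.

262.2 g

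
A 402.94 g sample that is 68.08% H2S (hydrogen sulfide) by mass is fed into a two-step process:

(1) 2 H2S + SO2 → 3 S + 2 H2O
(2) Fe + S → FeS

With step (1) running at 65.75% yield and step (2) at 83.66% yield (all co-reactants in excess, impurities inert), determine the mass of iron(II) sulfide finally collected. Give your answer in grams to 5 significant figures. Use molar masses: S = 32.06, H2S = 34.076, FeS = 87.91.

583.92 g

Pure H2S = 402.94 × 0.6808 = 274.322 g.
n(H2S) = 274.322 / 34.076 = 8.05029 mol.
Step 1 (H2S:S = 2:3): theoretical n(S) = 12.0754 mol; at 65.75% yield, n(S) = 7.93959 mol.
Step 2 (S:FeS = 1:1): theoretical n(FeS) = 7.93959 mol, so theoretical mass = 7.93959 × 87.91 = 697.970 g.
At 83.66% yield, actual mass of FeS = 697.970 × 0.8366 = 583.922 g.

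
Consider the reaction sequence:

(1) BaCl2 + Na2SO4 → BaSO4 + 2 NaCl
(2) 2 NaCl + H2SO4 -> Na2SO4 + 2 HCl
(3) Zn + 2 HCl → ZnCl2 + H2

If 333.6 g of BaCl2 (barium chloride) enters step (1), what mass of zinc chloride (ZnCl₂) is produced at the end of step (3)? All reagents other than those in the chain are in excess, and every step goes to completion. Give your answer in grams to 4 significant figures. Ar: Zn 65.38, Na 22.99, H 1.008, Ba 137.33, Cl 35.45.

M(BaCl2) = 137.33 + 2(35.45) = 208.23 g/mol.
M(ZnCl2) = 65.38 + 2(35.45) = 136.28 g/mol.
n(BaCl2) = 333.6 / 208.23 = 1.6021 mol.
Reaction (1): BaCl2→NaCl ratio 1:2 ⇒ n(NaCl) = 3.2041 mol.
Reaction (2): NaCl→HCl ratio 2:2 ⇒ n(HCl) = 3.2041 mol.
Reaction (3): HCl→ZnCl2 ratio 2:1 ⇒ n(ZnCl2) = 1.6021 mol.
Mass of ZnCl2 = 1.6021 × 136.28 = 218.33 g.

218.3 g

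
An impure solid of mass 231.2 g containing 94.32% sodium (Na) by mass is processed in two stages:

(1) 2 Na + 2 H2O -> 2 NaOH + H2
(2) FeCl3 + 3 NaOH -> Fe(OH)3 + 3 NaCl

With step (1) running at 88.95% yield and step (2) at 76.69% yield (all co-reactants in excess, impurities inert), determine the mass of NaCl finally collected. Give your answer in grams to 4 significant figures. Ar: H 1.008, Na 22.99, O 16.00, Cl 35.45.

378.1 g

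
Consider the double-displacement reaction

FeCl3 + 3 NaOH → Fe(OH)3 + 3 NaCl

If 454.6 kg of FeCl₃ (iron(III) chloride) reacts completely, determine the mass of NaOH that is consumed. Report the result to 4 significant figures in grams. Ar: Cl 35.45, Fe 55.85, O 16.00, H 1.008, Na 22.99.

M(FeCl3) = 55.85 + 3(35.45) = 162.20 g/mol.
M(NaOH) = 22.99 + 16.00 + 1.008 = 39.998 g/mol.
Convert: 454.6 kg = 454600 g.
n(FeCl3) = 454600 g / 162.20 g/mol = 2802.7 mol.
From the equation the FeCl3:NaOH mole ratio is 1:3, so n(NaOH) = 2802.7 × 3/1 = 8408.1 mol.
Mass of NaOH = 8408.1 mol × 39.998 g/mol = 336310 g.

336300 g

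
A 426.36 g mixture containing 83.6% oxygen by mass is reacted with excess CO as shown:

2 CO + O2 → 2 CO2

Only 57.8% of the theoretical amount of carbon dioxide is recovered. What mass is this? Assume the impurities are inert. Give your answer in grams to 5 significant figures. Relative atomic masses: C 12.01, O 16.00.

566.69 g

Pure O2 available = 426.36 g × 0.836 = 356.437 g.
M(O2) = 2(16.00) = 32.00 g/mol.
M(CO2) = 12.01 + 2(16.00) = 44.01 g/mol.
n(O2) = 356.437 g / 32.00 g/mol = 11.1387 mol.
From the equation the O2:CO2 mole ratio is 1:2, so n(CO2) = 11.1387 × 2/1 = 22.2773 mol.
Mass of CO2 = 22.2773 mol × 44.01 g/mol = 980.424 g.
Actual mass collected = 980.424 g × 0.578 = 566.685 g.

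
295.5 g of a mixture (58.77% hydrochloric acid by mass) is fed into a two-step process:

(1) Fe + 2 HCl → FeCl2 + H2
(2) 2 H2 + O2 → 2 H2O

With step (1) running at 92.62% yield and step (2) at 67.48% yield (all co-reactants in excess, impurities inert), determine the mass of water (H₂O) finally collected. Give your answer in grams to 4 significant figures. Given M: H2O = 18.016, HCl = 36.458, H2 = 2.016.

Pure HCl = 295.5 × 0.5877 = 173.67 g.
n(HCl) = 173.67 / 36.458 = 4.7634 mol.
Step 1 (HCl:H2 = 2:1): theoretical n(H2) = 2.3817 mol; at 92.62% yield, n(H2) = 2.2059 mol.
Step 2 (H2:H2O = 2:2): theoretical n(H2O) = 2.2059 mol, so theoretical mass = 2.2059 × 18.016 = 39.742 g.
At 67.48% yield, actual mass of H2O = 39.742 × 0.6748 = 26.818 g.

26.82 g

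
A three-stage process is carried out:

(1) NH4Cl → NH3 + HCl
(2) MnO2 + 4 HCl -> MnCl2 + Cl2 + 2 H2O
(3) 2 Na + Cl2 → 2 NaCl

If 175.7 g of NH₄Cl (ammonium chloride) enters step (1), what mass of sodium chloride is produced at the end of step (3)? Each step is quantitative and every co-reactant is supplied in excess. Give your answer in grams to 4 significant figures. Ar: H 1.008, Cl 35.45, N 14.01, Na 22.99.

M(NH4Cl) = 14.01 + 4(1.008) + 35.45 = 53.492 g/mol.
M(NaCl) = 22.99 + 35.45 = 58.44 g/mol.
n(NH4Cl) = 175.7 / 53.492 = 3.2846 mol.
Reaction (1): NH4Cl→HCl ratio 1:1 ⇒ n(HCl) = 3.2846 mol.
Reaction (2): HCl→Cl2 ratio 4:1 ⇒ n(Cl2) = 0.82115 mol.
Reaction (3): Cl2→NaCl ratio 1:2 ⇒ n(NaCl) = 1.6423 mol.
Mass of NaCl = 1.6423 × 58.44 = 95.976 g.

95.98 g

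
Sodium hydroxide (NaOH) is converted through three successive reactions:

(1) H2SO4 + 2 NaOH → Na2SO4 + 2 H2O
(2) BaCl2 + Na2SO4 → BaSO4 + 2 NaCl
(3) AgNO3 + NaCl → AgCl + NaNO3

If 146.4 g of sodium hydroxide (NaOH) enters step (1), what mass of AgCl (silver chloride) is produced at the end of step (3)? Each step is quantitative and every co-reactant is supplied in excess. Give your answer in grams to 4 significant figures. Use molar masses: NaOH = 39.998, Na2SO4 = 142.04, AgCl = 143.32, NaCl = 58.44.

524.6 g

n(NaOH) = 146.4 / 39.998 = 3.6602 mol.
Reaction (1): NaOH→Na2SO4 ratio 2:1 ⇒ n(Na2SO4) = 1.8301 mol.
Reaction (2): Na2SO4→NaCl ratio 1:2 ⇒ n(NaCl) = 3.6602 mol.
Reaction (3): NaCl→AgCl ratio 1:1 ⇒ n(AgCl) = 3.6602 mol.
Mass of AgCl = 3.6602 × 143.32 = 524.58 g.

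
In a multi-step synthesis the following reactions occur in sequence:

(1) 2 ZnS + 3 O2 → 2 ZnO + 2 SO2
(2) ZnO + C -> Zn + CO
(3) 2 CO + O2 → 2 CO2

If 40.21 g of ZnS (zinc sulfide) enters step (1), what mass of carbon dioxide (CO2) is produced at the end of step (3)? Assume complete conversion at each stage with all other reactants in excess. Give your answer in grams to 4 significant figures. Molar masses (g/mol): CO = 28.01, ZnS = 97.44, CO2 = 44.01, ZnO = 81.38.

18.16 g

n(ZnS) = 40.21 / 97.44 = 0.41266 mol.
Reaction (1): ZnS→ZnO ratio 2:2 ⇒ n(ZnO) = 0.41266 mol.
Reaction (2): ZnO→CO ratio 1:1 ⇒ n(CO) = 0.41266 mol.
Reaction (3): CO→CO2 ratio 2:2 ⇒ n(CO2) = 0.41266 mol.
Mass of CO2 = 0.41266 × 44.01 = 18.161 g.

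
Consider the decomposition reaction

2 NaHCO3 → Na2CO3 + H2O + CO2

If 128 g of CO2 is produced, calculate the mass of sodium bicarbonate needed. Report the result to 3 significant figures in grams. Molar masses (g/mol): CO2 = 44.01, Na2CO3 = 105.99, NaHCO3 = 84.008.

489 g

n(CO2) = 128.0 g / 44.01 g/mol = 2.908 mol.
From the equation the CO2:NaHCO3 mole ratio is 1:2, so n(NaHCO3) = 2.908 × 2/1 = 5.817 mol.
Mass of NaHCO3 = 5.817 mol × 84.008 g/mol = 488.7 g.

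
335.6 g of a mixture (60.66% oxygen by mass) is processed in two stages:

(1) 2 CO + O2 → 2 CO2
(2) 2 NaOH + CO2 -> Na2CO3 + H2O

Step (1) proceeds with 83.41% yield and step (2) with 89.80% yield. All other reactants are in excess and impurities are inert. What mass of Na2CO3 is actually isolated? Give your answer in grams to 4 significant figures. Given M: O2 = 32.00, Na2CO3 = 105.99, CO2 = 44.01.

1010 g

Pure O2 = 335.6 × 0.6066 = 203.57 g.
n(O2) = 203.57 / 32.00 = 6.3617 mol.
Step 1 (O2:CO2 = 1:2): theoretical n(CO2) = 12.723 mol; at 83.41% yield, n(CO2) = 10.613 mol.
Step 2 (CO2:Na2CO3 = 1:1): theoretical n(Na2CO3) = 10.613 mol, so theoretical mass = 10.613 × 105.99 = 1124.8 g.
At 89.80% yield, actual mass of Na2CO3 = 1124.8 × 0.8980 = 1010.1 g.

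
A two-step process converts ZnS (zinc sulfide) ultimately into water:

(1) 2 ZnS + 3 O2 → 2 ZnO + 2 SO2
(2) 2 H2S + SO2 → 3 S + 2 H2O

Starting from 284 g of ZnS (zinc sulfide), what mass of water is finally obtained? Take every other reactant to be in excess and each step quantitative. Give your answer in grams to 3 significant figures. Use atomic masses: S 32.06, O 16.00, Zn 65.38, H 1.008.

105 g

M(ZnS) = 65.38 + 32.06 = 97.44 g/mol.
M(H2O) = 2(1.008) + 16.00 = 18.016 g/mol.
n(ZnS) = 284.0 / 97.44 = 2.915 mol.
Step 1 gives a 2:2 ratio of ZnS to SO2, so n(SO2) = 2.915 mol.
In step 2 the SO2:H2O ratio is 1:2, so n(H2O) = 5.829 mol.
Mass of H2O = 5.829 × 18.016 = 105.0 g.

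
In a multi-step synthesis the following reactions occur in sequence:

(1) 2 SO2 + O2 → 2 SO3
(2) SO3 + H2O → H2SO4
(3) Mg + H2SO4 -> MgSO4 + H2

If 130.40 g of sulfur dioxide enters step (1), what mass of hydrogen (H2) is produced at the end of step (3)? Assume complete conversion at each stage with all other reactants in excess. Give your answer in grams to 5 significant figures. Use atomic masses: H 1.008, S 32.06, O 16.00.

M(SO2) = 32.06 + 2(16.00) = 64.06 g/mol.
M(H2) = 2(1.008) = 2.016 g/mol.
n(SO2) = 130.40 / 64.06 = 2.03559 mol.
Reaction (1): SO2→SO3 ratio 2:2 ⇒ n(SO3) = 2.03559 mol.
Reaction (2): SO3→H2SO4 ratio 1:1 ⇒ n(H2SO4) = 2.03559 mol.
Reaction (3): H2SO4→H2 ratio 1:1 ⇒ n(H2) = 2.03559 mol.
Mass of H2 = 2.03559 × 2.016 = 4.10375 g.

4.1038 g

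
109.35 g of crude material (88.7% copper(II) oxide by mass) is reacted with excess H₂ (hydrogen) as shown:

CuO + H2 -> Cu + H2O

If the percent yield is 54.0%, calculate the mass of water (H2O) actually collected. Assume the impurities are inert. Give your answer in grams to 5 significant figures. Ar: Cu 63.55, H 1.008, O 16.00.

Pure CuO available = 109.35 g × 0.887 = 96.9934 g.
M(CuO) = 63.55 + 16.00 = 79.55 g/mol.
M(H2O) = 2(1.008) + 16.00 = 18.016 g/mol.
n(CuO) = 96.9934 g / 79.55 g/mol = 1.21928 mol.
From the equation the CuO:H2O mole ratio is 1:1, so n(H2O) = 1.21928 × 1/1 = 1.21928 mol.
Mass of H2O = 1.21928 mol × 18.016 g/mol = 21.9665 g.
Actual mass collected = 21.9665 g × 0.540 = 11.8619 g.

11.862 g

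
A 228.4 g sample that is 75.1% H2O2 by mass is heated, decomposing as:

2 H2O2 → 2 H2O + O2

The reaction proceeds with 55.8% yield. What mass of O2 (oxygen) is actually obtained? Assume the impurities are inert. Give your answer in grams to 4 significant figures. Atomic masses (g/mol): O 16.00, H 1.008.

45.02 g

Pure H2O2 available = 228.4 g × 0.751 = 171.53 g.
M(H2O2) = 2(1.008) + 2(16.00) = 34.016 g/mol.
M(O2) = 2(16.00) = 32.00 g/mol.
n(H2O2) = 171.53 g / 34.016 g/mol = 5.0426 mol.
From the equation the H2O2:O2 mole ratio is 2:1, so n(O2) = 5.0426 × 1/2 = 2.5213 mol.
Mass of O2 = 2.5213 mol × 32.00 g/mol = 80.681 g.
Actual mass collected = 80.681 g × 0.558 = 45.020 g.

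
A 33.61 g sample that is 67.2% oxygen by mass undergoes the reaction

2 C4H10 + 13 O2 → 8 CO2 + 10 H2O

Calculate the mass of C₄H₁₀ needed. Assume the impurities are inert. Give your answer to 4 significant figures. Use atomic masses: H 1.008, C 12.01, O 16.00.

6.311 g

Mass of pure O2 = 33.61 g × 0.672 = 22.586 g.
M(O2) = 2(16.00) = 32.00 g/mol.
M(C4H10) = 4(12.01) + 10(1.008) = 58.12 g/mol.
n(O2) = 22.586 g / 32.00 g/mol = 0.70581 mol.
From the equation the O2:C4H10 mole ratio is 13:2, so n(C4H10) = 0.70581 × 2/13 = 0.10859 mol.
Mass of C4H10 = 0.10859 mol × 58.12 g/mol = 6.3110 g.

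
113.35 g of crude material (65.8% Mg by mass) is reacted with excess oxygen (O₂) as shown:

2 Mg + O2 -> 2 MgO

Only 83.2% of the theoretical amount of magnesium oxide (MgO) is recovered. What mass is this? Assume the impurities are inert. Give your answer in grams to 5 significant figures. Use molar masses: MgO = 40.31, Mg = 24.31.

102.90 g

Pure Mg available = 113.35 g × 0.658 = 74.5843 g.
n(Mg) = 74.5843 g / 24.31 g/mol = 3.06805 mol.
From the equation the Mg:MgO mole ratio is 2:2, so n(MgO) = 3.06805 × 2/2 = 3.06805 mol.
Mass of MgO = 3.06805 mol × 40.31 g/mol = 123.673 g.
Actual mass collected = 123.673 g × 0.832 = 102.896 g.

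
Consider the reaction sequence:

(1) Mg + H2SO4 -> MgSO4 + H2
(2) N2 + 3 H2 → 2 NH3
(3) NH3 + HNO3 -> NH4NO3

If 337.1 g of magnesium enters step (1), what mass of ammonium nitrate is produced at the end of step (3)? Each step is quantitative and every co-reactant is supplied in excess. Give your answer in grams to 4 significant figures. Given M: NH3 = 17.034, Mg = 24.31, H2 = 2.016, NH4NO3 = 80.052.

740.0 g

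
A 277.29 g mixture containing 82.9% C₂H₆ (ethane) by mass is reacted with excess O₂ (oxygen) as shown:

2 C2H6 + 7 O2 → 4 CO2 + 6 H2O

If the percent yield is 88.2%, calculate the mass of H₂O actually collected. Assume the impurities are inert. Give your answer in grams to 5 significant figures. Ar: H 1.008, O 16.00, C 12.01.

Pure C2H6 available = 277.29 g × 0.829 = 229.873 g.
M(C2H6) = 2(12.01) + 6(1.008) = 30.068 g/mol.
M(H2O) = 2(1.008) + 16.00 = 18.016 g/mol.
n(C2H6) = 229.873 g / 30.068 g/mol = 7.64512 mol.
From the equation the C2H6:H2O mole ratio is 2:6, so n(H2O) = 7.64512 × 6/2 = 22.9354 mol.
Mass of H2O = 22.9354 mol × 18.016 g/mol = 413.203 g.
Actual mass collected = 413.203 g × 0.882 = 364.445 g.

364.45 g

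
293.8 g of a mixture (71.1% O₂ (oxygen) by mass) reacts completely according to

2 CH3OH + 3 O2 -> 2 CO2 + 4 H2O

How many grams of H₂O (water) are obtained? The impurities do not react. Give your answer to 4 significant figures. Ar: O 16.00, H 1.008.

Mass of pure O2 = 293.8 g × 0.711 = 208.89 g.
M(O2) = 2(16.00) = 32.00 g/mol.
M(H2O) = 2(1.008) + 16.00 = 18.016 g/mol.
n(O2) = 208.89 g / 32.00 g/mol = 6.5279 mol.
From the equation the O2:H2O mole ratio is 3:4, so n(H2O) = 6.5279 × 4/3 = 8.7038 mol.
Mass of H2O = 8.7038 mol × 18.016 g/mol = 156.81 g.

156.8 g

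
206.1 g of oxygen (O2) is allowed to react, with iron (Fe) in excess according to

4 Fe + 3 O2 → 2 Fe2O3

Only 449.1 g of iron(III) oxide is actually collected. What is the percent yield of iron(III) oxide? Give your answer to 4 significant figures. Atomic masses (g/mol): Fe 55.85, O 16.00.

65.49 %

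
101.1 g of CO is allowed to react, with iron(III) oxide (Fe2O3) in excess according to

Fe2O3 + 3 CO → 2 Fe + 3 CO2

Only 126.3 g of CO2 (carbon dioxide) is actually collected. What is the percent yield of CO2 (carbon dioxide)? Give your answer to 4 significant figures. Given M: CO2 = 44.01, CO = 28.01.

79.51 %

n(CO) = 101.10 g / 28.01 g/mol = 3.6094 mol.
From the equation the CO:CO2 mole ratio is 3:3, so n(CO2) = 3.6094 × 3/3 = 3.6094 mol.
Mass of CO2 = 3.6094 mol × 44.01 g/mol = 158.85 g.
This is the theoretical yield. Percent yield = 126.3 g / 158.85 g × 100% = 79.509%.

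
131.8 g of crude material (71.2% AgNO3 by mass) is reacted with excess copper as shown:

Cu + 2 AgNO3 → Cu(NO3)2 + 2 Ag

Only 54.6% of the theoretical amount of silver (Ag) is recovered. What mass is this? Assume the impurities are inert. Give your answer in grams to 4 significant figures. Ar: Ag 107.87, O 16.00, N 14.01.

Pure AgNO3 available = 131.8 g × 0.712 = 93.842 g.
M(AgNO3) = 107.87 + 14.01 + 3(16.00) = 169.88 g/mol.
M(Ag) = 107.87 g/mol.
n(AgNO3) = 93.842 g / 169.88 g/mol = 0.55240 mol.
From the equation the AgNO3:Ag mole ratio is 2:2, so n(Ag) = 0.55240 × 2/2 = 0.55240 mol.
Mass of Ag = 0.55240 mol × 107.87 g/mol = 59.587 g.
Actual mass collected = 59.587 g × 0.546 = 32.535 g.

32.53 g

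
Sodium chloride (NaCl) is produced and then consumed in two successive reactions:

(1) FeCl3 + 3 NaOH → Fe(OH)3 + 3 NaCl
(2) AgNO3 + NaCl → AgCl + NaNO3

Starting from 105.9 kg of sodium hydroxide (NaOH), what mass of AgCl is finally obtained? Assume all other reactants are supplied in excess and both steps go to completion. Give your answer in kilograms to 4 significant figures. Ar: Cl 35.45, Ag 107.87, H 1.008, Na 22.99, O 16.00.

M(NaOH) = 22.99 + 16.00 + 1.008 = 39.998 g/mol.
M(AgCl) = 107.87 + 35.45 = 143.32 g/mol.
105.9 kg = 105900 g.
n(NaOH) = 105900 / 39.998 = 2647.6 mol.
Step 1 gives a 3:3 ratio of NaOH to NaCl, so n(NaCl) = 2647.6 mol.
In step 2 the NaCl:AgCl ratio is 1:1, so n(AgCl) = 2647.6 mol.
Mass of AgCl = 2647.6 × 143.32 = 379460 g = 379.5 kg.

379.5 kg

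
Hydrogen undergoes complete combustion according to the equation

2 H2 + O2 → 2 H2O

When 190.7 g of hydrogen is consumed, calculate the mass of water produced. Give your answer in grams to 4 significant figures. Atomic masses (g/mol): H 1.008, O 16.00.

1704 g

M(H2) = 2(1.008) = 2.016 g/mol.
M(H2O) = 2(1.008) + 16.00 = 18.016 g/mol.
n(H2) = 190.70 g / 2.016 g/mol = 94.593 mol.
From the equation the H2:H2O mole ratio is 2:2, so n(H2O) = 94.593 × 2/2 = 94.593 mol.
Mass of H2O = 94.593 mol × 18.016 g/mol = 1704.2 g.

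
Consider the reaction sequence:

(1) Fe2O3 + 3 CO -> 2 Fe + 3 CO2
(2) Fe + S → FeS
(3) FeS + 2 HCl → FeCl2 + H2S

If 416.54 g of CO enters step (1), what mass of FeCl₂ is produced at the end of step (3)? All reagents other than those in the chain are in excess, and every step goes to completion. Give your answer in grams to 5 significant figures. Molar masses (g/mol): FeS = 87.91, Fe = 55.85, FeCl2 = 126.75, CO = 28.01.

n(CO) = 416.54 / 28.01 = 14.8711 mol.
Reaction (1): CO→Fe ratio 3:2 ⇒ n(Fe) = 9.91408 mol.
Reaction (2): Fe→FeS ratio 1:1 ⇒ n(FeS) = 9.91408 mol.
Reaction (3): FeS→FeCl2 ratio 1:1 ⇒ n(FeCl2) = 9.91408 mol.
Mass of FeCl2 = 9.91408 × 126.75 = 1256.61 g.

1256.6 g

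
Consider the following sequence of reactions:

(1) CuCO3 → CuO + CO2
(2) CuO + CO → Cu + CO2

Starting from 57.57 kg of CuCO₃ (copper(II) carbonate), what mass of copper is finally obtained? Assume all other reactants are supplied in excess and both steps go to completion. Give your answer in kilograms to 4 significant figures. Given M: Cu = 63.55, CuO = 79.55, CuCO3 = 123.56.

57.57 kg = 57570 g.
n(CuCO3) = 57570 / 123.56 = 465.93 mol.
Step 1 gives a 1:1 ratio of CuCO3 to CuO, so n(CuO) = 465.93 mol.
In step 2 the CuO:Cu ratio is 1:1, so n(Cu) = 465.93 mol.
Mass of Cu = 465.93 × 63.55 = 29610 g = 29.61 kg.

29.61 kg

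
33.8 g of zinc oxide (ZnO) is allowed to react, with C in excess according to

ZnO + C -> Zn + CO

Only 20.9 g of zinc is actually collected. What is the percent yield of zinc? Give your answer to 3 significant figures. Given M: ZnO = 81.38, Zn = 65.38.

77.0 %

n(ZnO) = 33.80 g / 81.38 g/mol = 0.4153 mol.
From the equation the ZnO:Zn mole ratio is 1:1, so n(Zn) = 0.4153 × 1/1 = 0.4153 mol.
Mass of Zn = 0.4153 mol × 65.38 g/mol = 27.15 g.
This is the theoretical yield. Percent yield = 20.9 g / 27.15 g × 100% = 76.97%.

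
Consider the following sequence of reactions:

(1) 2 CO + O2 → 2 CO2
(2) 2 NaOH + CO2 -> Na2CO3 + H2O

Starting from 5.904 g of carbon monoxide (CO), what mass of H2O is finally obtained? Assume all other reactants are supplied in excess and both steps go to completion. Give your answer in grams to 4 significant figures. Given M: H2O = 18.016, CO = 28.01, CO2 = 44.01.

3.797 g

n(CO) = 5.9040 / 28.01 = 0.21078 mol.
Step 1 gives a 2:2 ratio of CO to CO2, so n(CO2) = 0.21078 mol.
In step 2 the CO2:H2O ratio is 1:1, so n(H2O) = 0.21078 mol.
Mass of H2O = 0.21078 × 18.016 = 3.7974 g.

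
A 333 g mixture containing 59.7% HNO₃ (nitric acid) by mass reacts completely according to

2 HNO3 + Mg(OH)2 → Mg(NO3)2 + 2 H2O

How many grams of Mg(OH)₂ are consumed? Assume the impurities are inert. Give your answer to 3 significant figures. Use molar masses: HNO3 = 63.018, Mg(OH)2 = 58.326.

Mass of pure HNO3 = 333 g × 0.597 = 198.8 g.
n(HNO3) = 198.8 g / 63.018 g/mol = 3.155 mol.
From the equation the HNO3:Mg(OH)2 mole ratio is 2:1, so n(Mg(OH)2) = 3.155 × 1/2 = 1.577 mol.
Mass of Mg(OH)2 = 1.577 mol × 58.326 g/mol = 92.00 g.

92.0 g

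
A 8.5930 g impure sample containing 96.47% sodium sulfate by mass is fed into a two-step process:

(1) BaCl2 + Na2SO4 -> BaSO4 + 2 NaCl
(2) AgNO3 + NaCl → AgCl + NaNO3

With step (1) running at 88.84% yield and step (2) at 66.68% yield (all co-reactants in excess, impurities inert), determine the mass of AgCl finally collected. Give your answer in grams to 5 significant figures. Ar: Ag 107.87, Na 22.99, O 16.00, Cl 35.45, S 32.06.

9.9099 g

Pure Na2SO4 = 8.5930 × 0.9647 = 8.28967 g.
M(Na2SO4) = 2(22.99) + 32.06 + 4(16.00) = 142.04 g/mol.
M(AgCl) = 107.87 + 35.45 = 143.32 g/mol.
n(Na2SO4) = 8.28967 / 142.04 = 0.0583615 mol.
Step 1 (Na2SO4:NaCl = 1:2): theoretical n(NaCl) = 0.116723 mol; at 88.84% yield, n(NaCl) = 0.103697 mol.
Step 2 (NaCl:AgCl = 1:1): theoretical n(AgCl) = 0.103697 mol, so theoretical mass = 0.103697 × 143.32 = 14.8618 g.
At 66.68% yield, actual mass of AgCl = 14.8618 × 0.6668 = 9.90986 g.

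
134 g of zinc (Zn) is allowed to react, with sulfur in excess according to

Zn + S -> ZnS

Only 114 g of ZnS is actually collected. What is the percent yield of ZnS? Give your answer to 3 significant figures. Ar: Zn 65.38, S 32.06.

M(Zn) = 65.38 g/mol.
M(ZnS) = 65.38 + 32.06 = 97.44 g/mol.
n(Zn) = 134.0 g / 65.38 g/mol = 2.050 mol.
From the equation the Zn:ZnS mole ratio is 1:1, so n(ZnS) = 2.050 × 1/1 = 2.050 mol.
Mass of ZnS = 2.050 mol × 97.44 g/mol = 199.7 g.
This is the theoretical yield. Percent yield = 114 g / 199.7 g × 100% = 57.08%.

57.1 %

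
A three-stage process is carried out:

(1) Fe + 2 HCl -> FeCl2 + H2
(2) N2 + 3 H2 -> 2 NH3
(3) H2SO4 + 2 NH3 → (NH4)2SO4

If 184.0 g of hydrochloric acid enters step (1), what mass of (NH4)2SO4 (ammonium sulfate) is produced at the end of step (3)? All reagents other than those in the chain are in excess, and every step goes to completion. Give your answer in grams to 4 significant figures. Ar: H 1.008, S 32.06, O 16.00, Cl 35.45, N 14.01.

111.2 g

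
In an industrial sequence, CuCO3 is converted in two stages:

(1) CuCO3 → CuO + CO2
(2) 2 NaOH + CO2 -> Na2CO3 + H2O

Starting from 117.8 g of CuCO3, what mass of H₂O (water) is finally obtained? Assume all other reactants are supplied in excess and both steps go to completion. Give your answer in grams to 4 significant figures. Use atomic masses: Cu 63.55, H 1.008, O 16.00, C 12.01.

17.18 g

M(CuCO3) = 63.55 + 12.01 + 3(16.00) = 123.56 g/mol.
M(H2O) = 2(1.008) + 16.00 = 18.016 g/mol.
n(CuCO3) = 117.80 / 123.56 = 0.95338 mol.
Step 1 gives a 1:1 ratio of CuCO3 to CO2, so n(CO2) = 0.95338 mol.
In step 2 the CO2:H2O ratio is 1:1, so n(H2O) = 0.95338 mol.
Mass of H2O = 0.95338 × 18.016 = 17.176 g.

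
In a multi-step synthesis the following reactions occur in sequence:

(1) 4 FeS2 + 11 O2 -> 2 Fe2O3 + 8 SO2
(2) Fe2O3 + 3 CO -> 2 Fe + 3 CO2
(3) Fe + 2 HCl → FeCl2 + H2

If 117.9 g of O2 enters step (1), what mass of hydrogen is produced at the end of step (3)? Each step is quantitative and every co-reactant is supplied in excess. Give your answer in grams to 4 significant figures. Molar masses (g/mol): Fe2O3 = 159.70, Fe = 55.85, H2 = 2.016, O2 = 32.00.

2.701 g

n(O2) = 117.9 / 32.00 = 3.6844 mol.
Reaction (1): O2→Fe2O3 ratio 11:2 ⇒ n(Fe2O3) = 0.66989 mol.
Reaction (2): Fe2O3→Fe ratio 1:2 ⇒ n(Fe) = 1.3398 mol.
Reaction (3): Fe→H2 ratio 1:1 ⇒ n(H2) = 1.3398 mol.
Mass of H2 = 1.3398 × 2.016 = 2.7010 g.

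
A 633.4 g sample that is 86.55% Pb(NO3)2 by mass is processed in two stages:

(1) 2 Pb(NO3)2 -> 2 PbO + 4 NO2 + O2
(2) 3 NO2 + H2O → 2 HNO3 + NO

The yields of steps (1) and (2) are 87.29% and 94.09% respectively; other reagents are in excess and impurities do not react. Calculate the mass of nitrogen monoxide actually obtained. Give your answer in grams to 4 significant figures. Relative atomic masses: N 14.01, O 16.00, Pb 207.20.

27.20 g

Pure Pb(NO3)2 = 633.4 × 0.8655 = 548.21 g.
M(Pb(NO3)2) = 207.20 + 2(14.01) + 6(16.00) = 331.22 g/mol.
M(NO) = 14.01 + 16.00 = 30.01 g/mol.
n(Pb(NO3)2) = 548.21 / 331.22 = 1.6551 mol.
Step 1 (Pb(NO3)2:NO2 = 2:4): theoretical n(NO2) = 3.3102 mol; at 87.29% yield, n(NO2) = 2.8895 mol.
Step 2 (NO2:NO = 3:1): theoretical n(NO) = 0.96317 mol, so theoretical mass = 0.96317 × 30.01 = 28.905 g.
At 94.09% yield, actual mass of NO = 28.905 × 0.9409 = 27.196 g.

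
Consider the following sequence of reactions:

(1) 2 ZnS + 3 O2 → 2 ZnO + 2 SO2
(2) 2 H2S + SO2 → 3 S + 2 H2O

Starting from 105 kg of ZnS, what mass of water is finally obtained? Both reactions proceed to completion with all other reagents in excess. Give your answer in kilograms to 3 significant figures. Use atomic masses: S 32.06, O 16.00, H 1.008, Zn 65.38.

M(ZnS) = 65.38 + 32.06 = 97.44 g/mol.
M(H2O) = 2(1.008) + 16.00 = 18.016 g/mol.
105 kg = 105000 g.
n(ZnS) = 105000 / 97.44 = 1078 mol.
Step 1 gives a 2:2 ratio of ZnS to SO2, so n(SO2) = 1078 mol.
In step 2 the SO2:H2O ratio is 1:2, so n(H2O) = 2155 mol.
Mass of H2O = 2155 × 18.016 = 38830 g = 38.8 kg.

38.8 kg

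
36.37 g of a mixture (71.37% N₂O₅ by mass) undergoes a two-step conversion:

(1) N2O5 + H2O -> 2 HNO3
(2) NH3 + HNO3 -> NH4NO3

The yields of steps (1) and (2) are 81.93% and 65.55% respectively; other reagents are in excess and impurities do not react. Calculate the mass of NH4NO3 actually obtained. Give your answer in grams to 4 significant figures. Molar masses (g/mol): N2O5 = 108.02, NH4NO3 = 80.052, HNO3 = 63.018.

20.66 g

Pure N2O5 = 36.37 × 0.7137 = 25.957 g.
n(N2O5) = 25.957 / 108.02 = 0.24030 mol.
Step 1 (N2O5:HNO3 = 1:2): theoretical n(HNO3) = 0.48060 mol; at 81.93% yield, n(HNO3) = 0.39376 mol.
Step 2 (HNO3:NH4NO3 = 1:1): theoretical n(NH4NO3) = 0.39376 mol, so theoretical mass = 0.39376 × 80.052 = 31.521 g.
At 65.55% yield, actual mass of NH4NO3 = 31.521 × 0.6555 = 20.662 g.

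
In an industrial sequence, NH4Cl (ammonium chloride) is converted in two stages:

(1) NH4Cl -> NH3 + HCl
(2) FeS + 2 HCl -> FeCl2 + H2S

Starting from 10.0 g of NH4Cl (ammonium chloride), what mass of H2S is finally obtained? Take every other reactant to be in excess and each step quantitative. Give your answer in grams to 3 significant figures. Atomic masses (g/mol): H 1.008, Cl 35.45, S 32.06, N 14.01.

M(NH4Cl) = 14.01 + 4(1.008) + 35.45 = 53.492 g/mol.
M(H2S) = 2(1.008) + 32.06 = 34.076 g/mol.
n(NH4Cl) = 10.00 / 53.492 = 0.1869 mol.
Step 1 gives a 1:1 ratio of NH4Cl to HCl, so n(HCl) = 0.1869 mol.
In step 2 the HCl:H2S ratio is 2:1, so n(H2S) = 0.09347 mol.
Mass of H2S = 0.09347 × 34.076 = 3.185 g.

3.19 g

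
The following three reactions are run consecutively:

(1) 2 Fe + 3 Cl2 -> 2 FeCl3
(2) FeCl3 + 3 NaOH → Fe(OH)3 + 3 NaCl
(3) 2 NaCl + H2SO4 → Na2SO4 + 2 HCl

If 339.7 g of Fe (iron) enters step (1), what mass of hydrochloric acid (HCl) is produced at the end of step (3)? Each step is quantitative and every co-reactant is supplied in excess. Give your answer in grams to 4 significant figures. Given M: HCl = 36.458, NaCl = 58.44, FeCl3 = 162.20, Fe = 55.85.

665.3 g

n(Fe) = 339.7 / 55.85 = 6.0824 mol.
Reaction (1): Fe→FeCl3 ratio 2:2 ⇒ n(FeCl3) = 6.0824 mol.
Reaction (2): FeCl3→NaCl ratio 1:3 ⇒ n(NaCl) = 18.247 mol.
Reaction (3): NaCl→HCl ratio 2:2 ⇒ n(HCl) = 18.247 mol.
Mass of HCl = 18.247 × 36.458 = 665.25 g.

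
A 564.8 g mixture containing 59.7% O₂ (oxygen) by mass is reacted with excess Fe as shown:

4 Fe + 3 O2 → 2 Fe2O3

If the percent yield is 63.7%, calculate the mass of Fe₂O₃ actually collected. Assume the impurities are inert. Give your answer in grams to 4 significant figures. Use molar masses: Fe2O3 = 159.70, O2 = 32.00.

714.6 g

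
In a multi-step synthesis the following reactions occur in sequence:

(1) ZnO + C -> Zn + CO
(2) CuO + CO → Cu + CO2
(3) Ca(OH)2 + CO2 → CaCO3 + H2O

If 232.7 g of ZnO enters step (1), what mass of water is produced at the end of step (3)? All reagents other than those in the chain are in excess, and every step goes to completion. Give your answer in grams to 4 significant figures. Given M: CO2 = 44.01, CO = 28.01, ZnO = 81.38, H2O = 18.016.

n(ZnO) = 232.7 / 81.38 = 2.8594 mol.
Reaction (1): ZnO→CO ratio 1:1 ⇒ n(CO) = 2.8594 mol.
Reaction (2): CO→CO2 ratio 1:1 ⇒ n(CO2) = 2.8594 mol.
Reaction (3): CO2→H2O ratio 1:1 ⇒ n(H2O) = 2.8594 mol.
Mass of H2O = 2.8594 × 18.016 = 51.515 g.

51.52 g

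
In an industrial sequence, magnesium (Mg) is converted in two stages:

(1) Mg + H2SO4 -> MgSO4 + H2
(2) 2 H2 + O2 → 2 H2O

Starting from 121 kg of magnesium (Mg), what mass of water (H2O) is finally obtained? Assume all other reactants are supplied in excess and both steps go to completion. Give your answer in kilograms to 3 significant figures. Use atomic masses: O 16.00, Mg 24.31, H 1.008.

89.7 kg

M(Mg) = 24.31 g/mol.
M(H2O) = 2(1.008) + 16.00 = 18.016 g/mol.
121 kg = 121000 g.
n(Mg) = 121000 / 24.31 = 4977 mol.
Step 1 gives a 1:1 ratio of Mg to H2, so n(H2) = 4977 mol.
In step 2 the H2:H2O ratio is 2:2, so n(H2O) = 4977 mol.
Mass of H2O = 4977 × 18.016 = 89670 g = 89.7 kg.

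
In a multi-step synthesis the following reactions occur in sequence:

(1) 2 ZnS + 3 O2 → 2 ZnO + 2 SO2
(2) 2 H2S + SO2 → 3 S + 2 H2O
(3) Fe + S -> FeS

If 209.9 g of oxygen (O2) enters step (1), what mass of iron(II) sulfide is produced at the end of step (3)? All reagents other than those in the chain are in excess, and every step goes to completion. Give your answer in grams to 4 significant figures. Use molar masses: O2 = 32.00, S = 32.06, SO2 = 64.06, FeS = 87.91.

n(O2) = 209.9 / 32.00 = 6.5594 mol.
Reaction (1): O2→SO2 ratio 3:2 ⇒ n(SO2) = 4.3729 mol.
Reaction (2): SO2→S ratio 1:3 ⇒ n(S) = 13.119 mol.
Reaction (3): S→FeS ratio 1:1 ⇒ n(FeS) = 13.119 mol.
Mass of FeS = 13.119 × 87.91 = 1153.3 g.

1153 g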